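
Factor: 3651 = 3^1*1217^1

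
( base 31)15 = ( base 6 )100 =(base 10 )36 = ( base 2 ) 100100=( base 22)1E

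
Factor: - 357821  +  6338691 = 2^1*5^1*7^1*43^1*1987^1 =5980870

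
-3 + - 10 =  -  13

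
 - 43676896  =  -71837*608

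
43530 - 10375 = 33155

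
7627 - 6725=902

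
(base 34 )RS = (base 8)1662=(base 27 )181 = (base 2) 1110110010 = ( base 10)946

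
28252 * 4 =113008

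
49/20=2+9/20  =  2.45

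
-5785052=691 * ( - 8372)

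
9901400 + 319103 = 10220503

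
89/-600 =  - 89/600 = - 0.15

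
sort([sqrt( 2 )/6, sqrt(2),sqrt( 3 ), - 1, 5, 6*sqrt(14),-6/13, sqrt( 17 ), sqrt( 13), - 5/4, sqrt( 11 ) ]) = [ - 5/4,-1 , - 6/13, sqrt(2)/6, sqrt ( 2) , sqrt( 3 ), sqrt( 11),sqrt( 13 ),sqrt( 17 ), 5,6* sqrt( 14) ]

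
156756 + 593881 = 750637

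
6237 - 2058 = 4179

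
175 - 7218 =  - 7043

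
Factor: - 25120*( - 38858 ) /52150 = 2^5 * 5^( - 1 ) * 7^( - 1)*149^( - 1 )*157^1*19429^1 = 97611296/5215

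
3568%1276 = 1016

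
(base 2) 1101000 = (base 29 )3H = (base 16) 68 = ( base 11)95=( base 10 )104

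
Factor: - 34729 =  - 34729^1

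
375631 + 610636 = 986267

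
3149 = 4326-1177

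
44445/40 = 8889/8  =  1111.12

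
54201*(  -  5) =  - 271005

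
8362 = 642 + 7720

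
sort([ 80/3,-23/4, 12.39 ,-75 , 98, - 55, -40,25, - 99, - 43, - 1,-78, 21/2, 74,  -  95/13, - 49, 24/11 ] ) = [- 99 , - 78 , - 75 , - 55, - 49,-43, - 40 , - 95/13, - 23/4 , - 1, 24/11,21/2,12.39,25, 80/3 , 74, 98 ]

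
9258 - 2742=6516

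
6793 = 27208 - 20415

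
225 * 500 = 112500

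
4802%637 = 343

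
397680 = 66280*6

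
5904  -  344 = 5560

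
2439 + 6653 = 9092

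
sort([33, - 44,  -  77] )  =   [ - 77, -44, 33]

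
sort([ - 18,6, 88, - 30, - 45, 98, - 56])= [ - 56, - 45, - 30,  -  18 , 6, 88, 98]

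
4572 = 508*9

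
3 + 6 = 9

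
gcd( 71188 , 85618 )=962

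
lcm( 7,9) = 63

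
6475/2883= 2 + 709/2883 = 2.25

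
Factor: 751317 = 3^1*7^2* 19^1*269^1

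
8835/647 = 8835/647 = 13.66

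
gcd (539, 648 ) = 1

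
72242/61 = 1184+ 18/61 =1184.30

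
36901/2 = 18450 + 1/2 = 18450.50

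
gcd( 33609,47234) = 1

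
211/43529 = 211/43529 = 0.00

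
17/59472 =17/59472 = 0.00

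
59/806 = 59/806 = 0.07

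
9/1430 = 9/1430  =  0.01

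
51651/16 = 51651/16=3228.19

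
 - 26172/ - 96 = 272 + 5/8 = 272.62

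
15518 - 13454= 2064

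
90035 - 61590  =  28445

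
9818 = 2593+7225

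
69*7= 483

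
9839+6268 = 16107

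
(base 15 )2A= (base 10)40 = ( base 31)19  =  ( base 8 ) 50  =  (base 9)44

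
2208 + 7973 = 10181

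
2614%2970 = 2614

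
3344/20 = 836/5 = 167.20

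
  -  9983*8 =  - 79864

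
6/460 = 3/230   =  0.01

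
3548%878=36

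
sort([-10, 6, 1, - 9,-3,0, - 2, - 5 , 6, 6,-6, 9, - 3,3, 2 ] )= [-10, - 9, -6,-5 ,  -  3 , - 3,  -  2, 0,1, 2, 3, 6,  6, 6, 9]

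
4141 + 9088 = 13229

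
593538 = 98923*6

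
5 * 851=4255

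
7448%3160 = 1128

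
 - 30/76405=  - 6/15281 = - 0.00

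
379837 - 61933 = 317904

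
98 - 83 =15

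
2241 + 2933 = 5174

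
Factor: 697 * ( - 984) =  - 2^3*3^1* 17^1*41^2 = -685848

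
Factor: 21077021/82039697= 7^1*3011003^1*82039697^ (-1) 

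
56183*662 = 37193146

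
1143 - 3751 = - 2608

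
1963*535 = 1050205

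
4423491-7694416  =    -  3270925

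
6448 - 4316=2132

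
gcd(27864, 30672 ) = 216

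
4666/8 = 583+ 1/4 = 583.25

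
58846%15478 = 12412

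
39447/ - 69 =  - 572  +  7/23=- 571.70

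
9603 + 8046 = 17649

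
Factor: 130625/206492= 2^( - 2)*5^4*13^( - 1)*19^( - 1) = 625/988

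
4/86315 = 4/86315 = 0.00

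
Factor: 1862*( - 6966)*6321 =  - 81987744132 = -  2^2*3^5* 7^4* 19^1*43^2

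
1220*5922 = 7224840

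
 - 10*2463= - 24630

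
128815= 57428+71387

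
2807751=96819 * 29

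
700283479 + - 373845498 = 326437981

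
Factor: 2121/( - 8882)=-2^( - 1)*3^1*7^1*101^1*4441^( - 1 ) 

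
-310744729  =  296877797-607622526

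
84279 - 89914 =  - 5635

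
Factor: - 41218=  - 2^1*37^1*557^1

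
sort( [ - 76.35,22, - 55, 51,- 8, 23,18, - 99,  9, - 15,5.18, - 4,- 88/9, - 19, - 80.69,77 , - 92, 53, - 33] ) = [ - 99, - 92, - 80.69, - 76.35, - 55,-33, - 19, - 15,  -  88/9, - 8, - 4,5.18,9, 18,22,23,51,53, 77 ]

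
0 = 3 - 3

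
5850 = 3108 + 2742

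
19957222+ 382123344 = 402080566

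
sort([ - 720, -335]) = [ - 720,-335 ] 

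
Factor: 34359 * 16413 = 563934267 = 3^2* 13^1*881^1 * 5471^1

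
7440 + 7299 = 14739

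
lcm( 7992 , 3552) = 31968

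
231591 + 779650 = 1011241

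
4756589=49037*97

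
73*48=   3504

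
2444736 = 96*25466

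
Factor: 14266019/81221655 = 3^( - 1)*5^(-1)*5414777^( - 1)*14266019^1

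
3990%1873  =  244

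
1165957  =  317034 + 848923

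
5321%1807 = 1707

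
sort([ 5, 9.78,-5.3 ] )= [ - 5.3,  5, 9.78 ]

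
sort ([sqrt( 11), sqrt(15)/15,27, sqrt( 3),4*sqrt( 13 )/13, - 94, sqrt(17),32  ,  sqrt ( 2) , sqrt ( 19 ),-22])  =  [-94, - 22,sqrt(15)/15,4  *  sqrt( 13)/13,sqrt(2), sqrt( 3),sqrt( 11 ), sqrt( 17 ),sqrt( 19 ), 27, 32] 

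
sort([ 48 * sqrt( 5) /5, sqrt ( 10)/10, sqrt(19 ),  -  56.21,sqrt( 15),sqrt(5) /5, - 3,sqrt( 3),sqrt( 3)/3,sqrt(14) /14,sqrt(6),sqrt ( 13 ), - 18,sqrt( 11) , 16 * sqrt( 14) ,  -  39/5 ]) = [-56.21, - 18,-39/5,- 3  ,  sqrt( 14 )/14, sqrt( 10)/10, sqrt( 5)/5, sqrt( 3)/3,  sqrt ( 3), sqrt( 6),sqrt( 11),sqrt(13 ),sqrt( 15),sqrt( 19) , 48*  sqrt(5)/5,  16  *  sqrt( 14 )]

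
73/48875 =73/48875 = 0.00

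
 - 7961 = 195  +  -8156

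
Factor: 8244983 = 17^1*484999^1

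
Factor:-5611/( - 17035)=5^(  -  1) * 31^1*181^1 * 3407^(- 1)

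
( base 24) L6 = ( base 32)FU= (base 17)1d0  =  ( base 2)111111110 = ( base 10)510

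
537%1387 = 537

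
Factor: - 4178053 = -11^1* 67^1*5669^1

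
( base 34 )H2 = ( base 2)1001000100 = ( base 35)gk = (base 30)JA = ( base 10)580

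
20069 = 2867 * 7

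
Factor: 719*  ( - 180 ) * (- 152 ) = 19671840 = 2^5*3^2*5^1*19^1 * 719^1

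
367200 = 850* 432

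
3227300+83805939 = 87033239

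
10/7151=10/7151 = 0.00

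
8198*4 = 32792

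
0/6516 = 0 = 0.00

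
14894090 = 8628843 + 6265247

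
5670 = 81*70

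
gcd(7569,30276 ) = 7569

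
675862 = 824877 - 149015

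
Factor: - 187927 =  - 187927^1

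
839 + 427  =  1266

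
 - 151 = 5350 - 5501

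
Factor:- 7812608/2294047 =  - 2^9 *7^( - 1)*15259^1*  327721^ ( - 1 ) 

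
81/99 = 9/11 = 0.82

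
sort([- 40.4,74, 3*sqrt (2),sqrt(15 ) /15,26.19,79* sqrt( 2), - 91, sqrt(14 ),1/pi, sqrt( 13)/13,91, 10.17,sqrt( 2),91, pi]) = [-91  , - 40.4,sqrt(15 ) /15,sqrt(13 ) /13,1/pi,sqrt (2 ), pi,sqrt(14),3 * sqrt( 2 ),10.17, 26.19,74,91,91  ,  79*sqrt (2 ) ]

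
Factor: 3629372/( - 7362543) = -2^2*3^( -1)*43^1 * 103^(-1 )*21101^1*23827^(  -  1)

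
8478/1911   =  4 + 278/637 = 4.44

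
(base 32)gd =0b1000001101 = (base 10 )525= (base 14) 297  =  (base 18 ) 1b3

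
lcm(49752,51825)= 1243800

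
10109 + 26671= 36780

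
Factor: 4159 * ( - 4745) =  - 19734455 = - 5^1*13^1*73^1*4159^1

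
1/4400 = 1/4400 = 0.00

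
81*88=7128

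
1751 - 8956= - 7205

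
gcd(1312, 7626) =82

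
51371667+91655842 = 143027509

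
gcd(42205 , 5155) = 5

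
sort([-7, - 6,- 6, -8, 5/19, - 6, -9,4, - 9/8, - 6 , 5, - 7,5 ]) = [  -  9,-8, - 7, - 7,  -  6, - 6, - 6 , - 6,  -  9/8, 5/19,  4,5,5]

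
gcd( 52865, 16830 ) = 5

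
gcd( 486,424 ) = 2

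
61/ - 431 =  - 61/431 = - 0.14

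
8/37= 8/37 = 0.22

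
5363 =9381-4018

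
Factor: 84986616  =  2^3 * 3^1*11^1*13^1 * 24763^1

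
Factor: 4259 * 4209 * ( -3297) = - 3^2 * 7^1*23^1*61^1*157^1 *4259^1 = - 59102453907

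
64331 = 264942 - 200611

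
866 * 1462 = 1266092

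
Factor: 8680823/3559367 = 7^(-1)*499^ ( - 1) * 1019^(-1)*8680823^1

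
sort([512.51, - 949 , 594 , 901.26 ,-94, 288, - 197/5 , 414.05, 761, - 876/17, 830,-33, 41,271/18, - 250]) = [ - 949, - 250, - 94, - 876/17, - 197/5, - 33,271/18, 41,288, 414.05,  512.51,594, 761, 830, 901.26] 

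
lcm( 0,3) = 0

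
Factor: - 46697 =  - 7^2*953^1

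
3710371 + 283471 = 3993842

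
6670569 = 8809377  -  2138808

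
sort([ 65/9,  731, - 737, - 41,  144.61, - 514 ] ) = [ - 737, - 514, - 41,65/9, 144.61,731 ] 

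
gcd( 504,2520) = 504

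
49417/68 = 49417/68 = 726.72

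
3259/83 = 3259/83 = 39.27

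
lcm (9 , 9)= 9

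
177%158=19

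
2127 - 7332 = - 5205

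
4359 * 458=1996422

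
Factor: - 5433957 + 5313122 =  - 5^1 *11^1*13^3 = - 120835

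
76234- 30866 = 45368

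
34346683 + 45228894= 79575577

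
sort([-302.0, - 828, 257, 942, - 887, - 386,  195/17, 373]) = [ - 887, - 828, - 386,-302.0, 195/17, 257,  373, 942 ] 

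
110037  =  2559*43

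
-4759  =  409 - 5168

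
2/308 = 1/154 = 0.01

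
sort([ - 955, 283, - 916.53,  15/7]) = [-955,  -  916.53,15/7,  283]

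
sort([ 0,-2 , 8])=[-2,0,8] 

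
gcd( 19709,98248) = 1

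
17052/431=17052/431   =  39.56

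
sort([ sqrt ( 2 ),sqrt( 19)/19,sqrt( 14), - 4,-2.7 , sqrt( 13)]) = [ - 4 , - 2.7,sqrt ( 19)/19,sqrt(2),sqrt(13) , sqrt( 14)]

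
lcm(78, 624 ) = 624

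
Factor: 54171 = 3^2 * 13^1*463^1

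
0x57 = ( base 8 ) 127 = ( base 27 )36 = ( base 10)87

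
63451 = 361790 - 298339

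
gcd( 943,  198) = 1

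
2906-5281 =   -  2375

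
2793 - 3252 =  - 459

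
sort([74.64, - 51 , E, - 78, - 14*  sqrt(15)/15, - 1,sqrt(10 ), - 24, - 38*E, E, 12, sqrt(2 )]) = [ - 38*E , - 78, - 51, - 24,-14*sqrt(15)/15, - 1,sqrt( 2), E, E, sqrt(10 ),12, 74.64]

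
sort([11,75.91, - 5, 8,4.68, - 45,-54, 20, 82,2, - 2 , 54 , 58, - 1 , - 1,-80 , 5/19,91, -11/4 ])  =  [ - 80, - 54,-45,-5, - 11/4, - 2, - 1,-1, 5/19,  2, 4.68 , 8,11, 20 , 54,58,  75.91,82,91]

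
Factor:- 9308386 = - 2^1*37^1*125789^1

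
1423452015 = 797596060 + 625855955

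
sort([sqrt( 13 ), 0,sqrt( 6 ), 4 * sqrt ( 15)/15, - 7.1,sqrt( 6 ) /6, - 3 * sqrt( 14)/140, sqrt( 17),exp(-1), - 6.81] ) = [-7.1, - 6.81, - 3* sqrt( 14 ) /140, 0,  exp(-1),sqrt( 6) /6,4 * sqrt( 15) /15,  sqrt( 6), sqrt(13),sqrt( 17 )] 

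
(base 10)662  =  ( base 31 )lb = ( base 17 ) 24g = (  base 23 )15I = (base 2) 1010010110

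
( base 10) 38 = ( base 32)16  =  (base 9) 42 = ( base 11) 35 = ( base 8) 46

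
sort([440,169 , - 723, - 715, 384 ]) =[ - 723, - 715,169, 384, 440 ] 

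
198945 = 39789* 5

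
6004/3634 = 1 + 15/23 =1.65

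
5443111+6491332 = 11934443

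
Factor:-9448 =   -  2^3 * 1181^1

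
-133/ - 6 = 22  +  1/6  =  22.17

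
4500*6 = 27000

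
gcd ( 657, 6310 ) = 1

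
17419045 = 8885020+8534025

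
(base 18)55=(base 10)95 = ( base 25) 3K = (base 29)38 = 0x5f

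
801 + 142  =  943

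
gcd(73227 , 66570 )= 6657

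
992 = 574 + 418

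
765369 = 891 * 859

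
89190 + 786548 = 875738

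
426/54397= 426/54397 = 0.01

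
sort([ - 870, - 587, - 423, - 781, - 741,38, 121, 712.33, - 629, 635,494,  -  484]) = [ - 870, - 781,- 741, - 629, - 587, - 484, - 423, 38,121,  494, 635,712.33 ] 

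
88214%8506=3154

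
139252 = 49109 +90143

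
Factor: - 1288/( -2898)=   2^2*3^(  -  2) = 4/9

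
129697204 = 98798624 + 30898580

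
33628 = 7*4804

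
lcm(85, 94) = 7990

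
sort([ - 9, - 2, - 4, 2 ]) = [-9, - 4, - 2,2]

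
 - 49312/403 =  - 123 + 257/403 = - 122.36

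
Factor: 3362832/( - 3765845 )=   -  2^4*3^2*5^(-1 )*11^2*193^1*421^( - 1)*1789^( - 1 )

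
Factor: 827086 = 2^1*13^2*2447^1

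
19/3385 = 19/3385 = 0.01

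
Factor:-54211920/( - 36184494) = 9035320/6030749 = 2^3*5^1 * 7^1*23^2 * 61^1*73^( - 1) * 82613^(-1) 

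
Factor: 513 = 3^3*19^1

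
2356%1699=657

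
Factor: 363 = 3^1*11^2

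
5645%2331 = 983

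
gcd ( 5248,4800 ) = 64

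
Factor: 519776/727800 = 2^2*3^( - 1)*5^(-2)*37^1* 439^1*1213^( - 1) = 64972/90975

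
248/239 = 248/239 = 1.04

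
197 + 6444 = 6641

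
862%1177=862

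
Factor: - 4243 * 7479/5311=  - 3^3* 47^(-1 )*113^ ( - 1)*277^1*4243^1 =- 31733397/5311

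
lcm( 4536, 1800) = 113400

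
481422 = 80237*6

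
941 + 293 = 1234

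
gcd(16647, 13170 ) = 3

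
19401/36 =538 + 11/12 = 538.92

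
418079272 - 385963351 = 32115921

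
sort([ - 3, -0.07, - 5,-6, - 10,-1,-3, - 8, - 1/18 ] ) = [-10,-8, - 6,- 5,  -  3,-3, - 1, - 0.07, - 1/18 ]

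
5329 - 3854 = 1475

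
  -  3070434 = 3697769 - 6768203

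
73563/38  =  1935 + 33/38 = 1935.87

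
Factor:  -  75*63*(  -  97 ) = 3^3*5^2*7^1*97^1 = 458325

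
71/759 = 71/759 = 0.09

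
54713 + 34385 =89098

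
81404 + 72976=154380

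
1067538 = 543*1966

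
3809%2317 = 1492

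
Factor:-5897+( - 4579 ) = - 2^2*3^3*97^1 = -  10476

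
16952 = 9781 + 7171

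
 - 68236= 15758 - 83994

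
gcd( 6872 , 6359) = 1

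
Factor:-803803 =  - 7^1 *11^2*13^1*73^1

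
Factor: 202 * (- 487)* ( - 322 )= 31676428=2^2*7^1*23^1*101^1*487^1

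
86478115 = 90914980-4436865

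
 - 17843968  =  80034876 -97878844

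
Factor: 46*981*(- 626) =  - 2^2* 3^2*23^1*109^1 * 313^1 = - 28248876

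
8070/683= 8070/683=11.82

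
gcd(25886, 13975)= 43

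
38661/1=38661  =  38661.00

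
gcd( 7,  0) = 7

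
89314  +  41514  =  130828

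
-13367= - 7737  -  5630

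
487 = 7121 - 6634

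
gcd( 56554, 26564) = 2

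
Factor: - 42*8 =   -  336 = -  2^4 * 3^1*7^1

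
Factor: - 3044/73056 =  - 1/24 = - 2^(-3)*3^( - 1) 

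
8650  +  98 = 8748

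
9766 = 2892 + 6874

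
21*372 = 7812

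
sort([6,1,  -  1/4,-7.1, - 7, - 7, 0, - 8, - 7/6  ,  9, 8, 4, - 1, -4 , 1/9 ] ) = [- 8,  -  7.1, - 7, - 7, - 4, - 7/6, - 1, - 1/4,0, 1/9,1,4,6, 8 , 9]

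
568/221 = 568/221 = 2.57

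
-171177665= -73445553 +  - 97732112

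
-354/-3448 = 177/1724 = 0.10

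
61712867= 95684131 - 33971264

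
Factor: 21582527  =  21582527^1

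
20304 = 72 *282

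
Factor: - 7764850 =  - 2^1*5^2*97^1*1601^1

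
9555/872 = 9555/872 = 10.96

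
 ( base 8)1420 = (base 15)374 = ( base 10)784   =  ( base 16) 310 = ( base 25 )169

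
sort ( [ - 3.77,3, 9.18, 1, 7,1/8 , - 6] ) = [  -  6, - 3.77,1/8,1 , 3, 7,9.18]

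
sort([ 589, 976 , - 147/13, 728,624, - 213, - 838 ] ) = [ - 838, - 213, - 147/13,589, 624, 728, 976]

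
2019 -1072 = 947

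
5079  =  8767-3688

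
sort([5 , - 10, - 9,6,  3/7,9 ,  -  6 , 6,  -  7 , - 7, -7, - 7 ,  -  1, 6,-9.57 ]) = [ - 10,  -  9.57,  -  9, - 7,-7, - 7,- 7,- 6 , - 1,3/7, 5,  6 , 6 , 6,9]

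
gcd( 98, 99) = 1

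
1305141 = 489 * 2669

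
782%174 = 86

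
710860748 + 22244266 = 733105014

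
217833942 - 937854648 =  - 720020706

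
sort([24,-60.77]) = [ - 60.77, 24 ] 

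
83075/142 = 83075/142 = 585.04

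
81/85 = 81/85 =0.95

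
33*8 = 264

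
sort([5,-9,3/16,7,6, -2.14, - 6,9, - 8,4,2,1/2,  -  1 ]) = [-9, - 8, - 6, - 2.14, - 1,3/16,1/2,2,4,5 , 6,  7,9]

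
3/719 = 3/719 = 0.00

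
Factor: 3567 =3^1*29^1*41^1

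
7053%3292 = 469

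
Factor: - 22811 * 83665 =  - 1908482315 = - 5^1 * 29^1*577^1*22811^1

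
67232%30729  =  5774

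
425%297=128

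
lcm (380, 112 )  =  10640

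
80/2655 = 16/531 = 0.03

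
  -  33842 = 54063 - 87905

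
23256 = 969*24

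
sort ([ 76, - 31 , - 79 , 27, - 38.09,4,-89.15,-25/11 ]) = [-89.15, - 79, - 38.09 , - 31, - 25/11 , 4, 27,76] 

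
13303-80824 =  - 67521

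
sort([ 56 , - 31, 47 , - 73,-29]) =[ - 73, - 31, - 29, 47,56 ]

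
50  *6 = 300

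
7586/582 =3793/291 = 13.03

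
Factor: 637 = 7^2*13^1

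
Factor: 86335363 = 719^1*120077^1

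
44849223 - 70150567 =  - 25301344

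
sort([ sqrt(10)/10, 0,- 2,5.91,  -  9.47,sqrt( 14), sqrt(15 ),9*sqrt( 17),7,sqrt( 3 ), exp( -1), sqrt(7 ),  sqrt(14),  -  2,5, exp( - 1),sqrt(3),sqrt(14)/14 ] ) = [ - 9.47, - 2, - 2,  0, sqrt(14)/14,sqrt (10 )/10, exp(  -  1) , exp( - 1), sqrt(3),sqrt (3), sqrt (7 ), sqrt(14 ), sqrt(14), sqrt (15),  5,  5.91,7,9* sqrt( 17)]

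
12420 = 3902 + 8518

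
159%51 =6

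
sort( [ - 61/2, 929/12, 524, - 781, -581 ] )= [ - 781, - 581,  -  61/2,929/12, 524 ]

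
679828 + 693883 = 1373711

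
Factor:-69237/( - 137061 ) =49/97 =7^2*97^( - 1 )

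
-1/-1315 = 1/1315 = 0.00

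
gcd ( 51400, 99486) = 2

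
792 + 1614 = 2406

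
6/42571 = 6/42571 = 0.00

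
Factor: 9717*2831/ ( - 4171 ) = - 27508827/4171= -  3^1*19^1*41^1*43^( - 1)*79^1* 97^( - 1)*149^1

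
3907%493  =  456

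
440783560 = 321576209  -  -119207351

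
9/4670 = 9/4670 =0.00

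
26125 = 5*5225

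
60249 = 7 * 8607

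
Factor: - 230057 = -29^1 * 7933^1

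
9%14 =9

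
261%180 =81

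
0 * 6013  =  0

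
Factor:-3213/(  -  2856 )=2^ (- 3 )*3^2 = 9/8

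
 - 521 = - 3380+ 2859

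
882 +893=1775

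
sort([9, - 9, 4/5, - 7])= [ - 9, - 7, 4/5,9 ]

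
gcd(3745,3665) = 5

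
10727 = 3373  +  7354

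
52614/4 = 13153 +1/2 = 13153.50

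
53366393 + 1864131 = 55230524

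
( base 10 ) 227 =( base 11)197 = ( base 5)1402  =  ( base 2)11100011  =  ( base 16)e3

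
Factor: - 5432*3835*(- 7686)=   2^4 * 3^2*5^1*7^2*13^1*59^1*61^1 * 97^1 = 160112599920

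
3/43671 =1/14557 =0.00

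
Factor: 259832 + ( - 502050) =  - 242218 = - 2^1*163^1*743^1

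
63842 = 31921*2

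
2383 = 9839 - 7456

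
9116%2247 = 128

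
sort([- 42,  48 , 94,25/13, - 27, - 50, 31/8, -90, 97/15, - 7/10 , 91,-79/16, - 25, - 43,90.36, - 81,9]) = [  -  90,  -  81, - 50,-43,-42, - 27 ,-25, - 79/16, -7/10, 25/13,  31/8,97/15, 9, 48,90.36, 91  ,  94] 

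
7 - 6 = 1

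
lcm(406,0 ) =0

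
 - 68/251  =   - 68/251 = -  0.27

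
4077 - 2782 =1295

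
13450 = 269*50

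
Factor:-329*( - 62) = 20398 = 2^1 * 7^1 * 31^1* 47^1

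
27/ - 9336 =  - 1 + 3103/3112 = - 0.00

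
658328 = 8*82291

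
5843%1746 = 605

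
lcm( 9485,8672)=303520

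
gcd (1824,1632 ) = 96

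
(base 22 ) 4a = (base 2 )1100010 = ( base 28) 3E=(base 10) 98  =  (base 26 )3k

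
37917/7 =37917/7   =  5416.71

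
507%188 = 131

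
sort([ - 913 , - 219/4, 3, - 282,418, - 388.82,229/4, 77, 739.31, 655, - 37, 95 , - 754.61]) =[ -913, - 754.61,-388.82, - 282, - 219/4,  -  37, 3, 229/4  ,  77,95, 418, 655, 739.31 ]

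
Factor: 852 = 2^2*3^1*71^1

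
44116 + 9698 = 53814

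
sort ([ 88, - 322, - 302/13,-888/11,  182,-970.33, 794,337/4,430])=[ - 970.33, -322, - 888/11,-302/13,337/4, 88, 182, 430, 794 ]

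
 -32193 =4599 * ( - 7)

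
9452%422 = 168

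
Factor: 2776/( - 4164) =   -  2^1*3^( - 1) = - 2/3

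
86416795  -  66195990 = 20220805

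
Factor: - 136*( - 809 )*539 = 59302936 = 2^3*7^2*11^1*17^1 * 809^1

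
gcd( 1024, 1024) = 1024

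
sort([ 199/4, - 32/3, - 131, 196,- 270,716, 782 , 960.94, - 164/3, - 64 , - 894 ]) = [  -  894, - 270, - 131, -64, - 164/3 , - 32/3, 199/4 , 196,716, 782,960.94]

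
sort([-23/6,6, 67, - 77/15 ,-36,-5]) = [ - 36, - 77/15,- 5, - 23/6,6  ,  67]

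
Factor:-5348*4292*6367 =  - 2^4*7^1*29^1*37^1* 191^1*6367^1 = - 146145673072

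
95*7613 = 723235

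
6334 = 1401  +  4933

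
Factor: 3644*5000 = 18220000 = 2^5 * 5^4 *911^1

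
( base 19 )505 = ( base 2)11100010010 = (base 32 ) 1OI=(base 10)1810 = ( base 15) 80A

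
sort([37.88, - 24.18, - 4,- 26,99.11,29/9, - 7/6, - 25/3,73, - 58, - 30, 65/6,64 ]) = [ - 58, - 30, - 26, - 24.18, - 25/3 , - 4, - 7/6, 29/9, 65/6,37.88, 64,73,99.11 ]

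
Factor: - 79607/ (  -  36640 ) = 2^(-5) *5^( - 1 )*11^1*229^( - 1)*7237^1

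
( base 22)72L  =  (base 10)3453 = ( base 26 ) 52l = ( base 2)110101111101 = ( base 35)2sn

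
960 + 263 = 1223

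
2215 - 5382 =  - 3167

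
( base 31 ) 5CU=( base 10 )5207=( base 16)1457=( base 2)1010001010111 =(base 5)131312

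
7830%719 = 640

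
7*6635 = 46445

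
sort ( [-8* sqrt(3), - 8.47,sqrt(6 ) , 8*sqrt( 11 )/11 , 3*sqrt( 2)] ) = [ - 8*sqrt(3 ),  -  8.47, 8*sqrt(11)/11,sqrt(6 ), 3 *sqrt( 2) ]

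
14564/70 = 7282/35 = 208.06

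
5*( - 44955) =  - 224775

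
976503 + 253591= 1230094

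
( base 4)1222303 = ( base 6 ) 51351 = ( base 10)6835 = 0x1ab3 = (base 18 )131D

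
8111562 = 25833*314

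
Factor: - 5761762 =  - 2^1*2880881^1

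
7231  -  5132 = 2099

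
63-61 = 2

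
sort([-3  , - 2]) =[ - 3,  -  2 ] 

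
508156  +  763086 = 1271242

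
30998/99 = 2818/9 = 313.11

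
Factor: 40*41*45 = 2^3* 3^2*5^2  *41^1=73800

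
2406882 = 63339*38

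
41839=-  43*(-973 )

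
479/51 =479/51 = 9.39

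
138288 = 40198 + 98090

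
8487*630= 5346810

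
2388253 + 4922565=7310818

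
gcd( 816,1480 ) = 8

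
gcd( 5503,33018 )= 5503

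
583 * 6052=3528316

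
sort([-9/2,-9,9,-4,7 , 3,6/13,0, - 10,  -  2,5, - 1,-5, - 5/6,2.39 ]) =[-10, - 9, - 5,- 9/2, - 4, - 2,- 1, - 5/6,0 , 6/13,2.39,3 , 5, 7,9]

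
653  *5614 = 3665942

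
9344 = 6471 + 2873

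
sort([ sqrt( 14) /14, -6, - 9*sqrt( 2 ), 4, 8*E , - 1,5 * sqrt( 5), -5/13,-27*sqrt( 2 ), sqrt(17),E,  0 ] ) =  [  -  27*sqrt( 2 ) , - 9*sqrt( 2), - 6,-1, - 5/13,0,sqrt(14)/14, E, 4,sqrt(17), 5*sqrt( 5), 8*E ] 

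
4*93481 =373924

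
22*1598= 35156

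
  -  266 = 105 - 371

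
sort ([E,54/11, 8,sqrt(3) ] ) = [ sqrt (3),  E,54/11,8 ] 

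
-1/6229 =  - 1 + 6228/6229 = -0.00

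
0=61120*0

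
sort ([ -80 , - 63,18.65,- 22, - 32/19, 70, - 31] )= [-80, - 63,-31, - 22, - 32/19, 18.65, 70] 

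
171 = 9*19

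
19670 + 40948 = 60618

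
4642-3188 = 1454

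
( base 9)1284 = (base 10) 967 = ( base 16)3C7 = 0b1111000111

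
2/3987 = 2/3987 = 0.00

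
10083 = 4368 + 5715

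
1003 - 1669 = - 666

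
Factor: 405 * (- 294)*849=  - 2^1*3^6*5^1*7^2 *283^1 = -101090430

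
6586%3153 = 280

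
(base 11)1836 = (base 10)2338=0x922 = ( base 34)20Q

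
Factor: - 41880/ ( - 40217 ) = 2^3*3^1*5^1*131^ ( - 1 )*307^(-1)*349^1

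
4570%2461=2109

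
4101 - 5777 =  - 1676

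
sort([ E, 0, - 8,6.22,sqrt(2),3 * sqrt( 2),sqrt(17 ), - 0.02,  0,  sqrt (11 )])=[-8,- 0.02, 0,0, sqrt(2),E, sqrt( 11),sqrt (17 ),3*sqrt( 2),6.22 ] 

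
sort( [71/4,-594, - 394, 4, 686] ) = [ - 594, - 394, 4,71/4, 686]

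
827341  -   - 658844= 1486185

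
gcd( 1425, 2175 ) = 75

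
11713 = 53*221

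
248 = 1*248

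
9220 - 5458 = 3762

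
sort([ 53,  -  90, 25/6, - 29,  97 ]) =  [-90,  -  29,25/6, 53, 97] 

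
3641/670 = 5 + 291/670=5.43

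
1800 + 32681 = 34481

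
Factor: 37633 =37633^1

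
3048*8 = 24384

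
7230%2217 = 579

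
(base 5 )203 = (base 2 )110101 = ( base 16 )35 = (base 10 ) 53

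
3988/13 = 306 + 10/13 = 306.77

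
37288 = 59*632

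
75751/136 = 556  +  135/136 =556.99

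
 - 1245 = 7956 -9201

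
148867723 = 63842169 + 85025554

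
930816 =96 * 9696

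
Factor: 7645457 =2621^1*2917^1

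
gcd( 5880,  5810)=70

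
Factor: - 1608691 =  - 7^1*229813^1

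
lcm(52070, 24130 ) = 989330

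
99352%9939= 9901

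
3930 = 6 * 655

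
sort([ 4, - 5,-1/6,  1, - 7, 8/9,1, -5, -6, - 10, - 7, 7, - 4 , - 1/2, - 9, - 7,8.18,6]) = [ -10, - 9, - 7, - 7,  -  7, - 6, - 5,  -  5,-4, - 1/2 , - 1/6, 8/9, 1,  1, 4,6,7, 8.18]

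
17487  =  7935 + 9552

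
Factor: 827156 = 2^2 *11^2 * 1709^1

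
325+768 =1093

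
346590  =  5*69318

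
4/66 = 2/33 = 0.06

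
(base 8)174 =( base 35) 3j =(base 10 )124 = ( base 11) 103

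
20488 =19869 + 619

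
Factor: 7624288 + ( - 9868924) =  -2244636 = - 2^2*3^2*62351^1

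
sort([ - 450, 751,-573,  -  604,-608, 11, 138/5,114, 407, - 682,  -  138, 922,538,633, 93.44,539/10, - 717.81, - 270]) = [ - 717.81, -682, - 608 ,- 604,-573, - 450,- 270, - 138, 11, 138/5, 539/10,93.44, 114, 407, 538,633,  751, 922]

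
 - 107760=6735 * (- 16)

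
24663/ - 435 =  - 8221/145 = - 56.70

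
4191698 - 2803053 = 1388645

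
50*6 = 300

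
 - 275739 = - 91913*3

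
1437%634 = 169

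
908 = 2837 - 1929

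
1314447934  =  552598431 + 761849503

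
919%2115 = 919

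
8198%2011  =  154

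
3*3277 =9831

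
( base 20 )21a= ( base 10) 830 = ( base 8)1476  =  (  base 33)p5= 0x33e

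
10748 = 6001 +4747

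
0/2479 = 0 =0.00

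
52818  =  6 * 8803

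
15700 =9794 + 5906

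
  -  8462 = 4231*( - 2) 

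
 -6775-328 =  - 7103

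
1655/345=4 + 55/69 = 4.80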